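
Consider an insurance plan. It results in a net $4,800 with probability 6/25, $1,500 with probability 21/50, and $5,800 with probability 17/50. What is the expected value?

$3,754

EV = 6/25 × 4800 + 21/50 × 1500 + 17/50 × 5800 = 1152 + 630 + 1972 = 3754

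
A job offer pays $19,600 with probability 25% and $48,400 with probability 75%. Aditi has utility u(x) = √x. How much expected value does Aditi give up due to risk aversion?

E[u] = 0.25·√19600 + 0.75·√48400 = 0.25·140 + 0.75·220 = 200
CE = (200)² = 40000
Risk premium = EV − CE = 41200 − 40000 = 1200

$1,200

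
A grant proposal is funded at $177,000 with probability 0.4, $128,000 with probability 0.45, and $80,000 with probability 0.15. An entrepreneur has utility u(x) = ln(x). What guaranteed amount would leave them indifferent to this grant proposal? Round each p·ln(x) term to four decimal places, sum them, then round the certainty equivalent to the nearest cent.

E[u] = 0.4·ln(177000) + 0.45·ln(128000) + 0.15·ln(80000) = 4.8336 + 5.2919 + 1.6935 = 11.8190
CE = e^11.8190 ≈ 135808.35

$135,808.35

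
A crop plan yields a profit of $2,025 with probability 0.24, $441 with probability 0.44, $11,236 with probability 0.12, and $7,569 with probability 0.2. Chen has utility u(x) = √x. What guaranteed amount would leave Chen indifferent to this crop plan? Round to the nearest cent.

$2,516.03

E[u] = 0.24·√2025 + 0.44·√441 + 0.12·√11236 + 0.2·√7569 = 0.24·45 + 0.44·21 + 0.12·106 + 0.2·87 = 50.16
CE = (50.16)² = 2516.0256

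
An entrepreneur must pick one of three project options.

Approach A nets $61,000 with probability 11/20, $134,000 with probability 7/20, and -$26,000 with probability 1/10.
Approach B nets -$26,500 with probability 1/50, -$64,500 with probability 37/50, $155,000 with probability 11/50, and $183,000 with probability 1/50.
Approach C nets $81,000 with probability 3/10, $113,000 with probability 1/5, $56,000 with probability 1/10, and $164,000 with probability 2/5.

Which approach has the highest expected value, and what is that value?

Approach A = 11/20 × 61000 + 7/20 × 134000 + 1/10 × (-26000) = 33550 + 46900 − 2600 = 77850
Approach B = 1/50 × (-26500) + 37/50 × (-64500) + 11/50 × 155000 + 1/50 × 183000 = -530 − 47730 + 34100 + 3660 = -10500
Approach C = 3/10 × 81000 + 1/5 × 113000 + 1/10 × 56000 + 2/5 × 164000 = 24300 + 22600 + 5600 + 65600 = 118100

Approach C ($118,100)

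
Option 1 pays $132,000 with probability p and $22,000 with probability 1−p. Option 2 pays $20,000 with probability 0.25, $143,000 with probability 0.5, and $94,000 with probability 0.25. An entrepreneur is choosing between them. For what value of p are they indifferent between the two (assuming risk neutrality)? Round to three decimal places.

EV(Option 2) = 0.25 × 20000 + 0.5 × 143000 + 0.25 × 94000 = 5000 + 71500 + 23500 = 100000
p·132000 + (1−p)·22000 = 100000
110000p + 22000 = 100000
p = (100000 − 22000) / 110000

p = 0.709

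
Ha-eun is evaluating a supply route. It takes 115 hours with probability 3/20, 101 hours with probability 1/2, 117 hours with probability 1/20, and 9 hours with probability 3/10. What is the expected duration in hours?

EV = 3/20 × 115 + 1/2 × 101 + 1/20 × 117 + 3/10 × 9 = 17.25 + 50.5 + 5.85 + 2.7 = 76.3

76.3 hours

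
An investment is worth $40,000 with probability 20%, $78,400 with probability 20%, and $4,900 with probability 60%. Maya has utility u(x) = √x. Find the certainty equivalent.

E[u] = 0.2·√40000 + 0.2·√78400 + 0.6·√4900 = 0.2·200 + 0.2·280 + 0.6·70 = 138
CE = (138)² = 19044

$19,044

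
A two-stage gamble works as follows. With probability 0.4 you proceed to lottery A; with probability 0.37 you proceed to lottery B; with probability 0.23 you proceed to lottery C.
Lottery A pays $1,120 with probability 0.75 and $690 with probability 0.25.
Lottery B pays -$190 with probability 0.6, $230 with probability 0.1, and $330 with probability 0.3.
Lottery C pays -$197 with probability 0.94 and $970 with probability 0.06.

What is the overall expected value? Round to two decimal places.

EV(A) = 0.75 × 1120 + 0.25 × 690 = 840 + 172.5 = 1012.5
EV(B) = 0.6 × (-190) + 0.1 × 230 + 0.3 × 330 = -114 + 23 + 99 = 8
EV(C) = 0.94 × (-197) + 0.06 × 970 = -185.18 + 58.2 = -126.98
Overall = 0.4 × 1012.5 + 0.37 × 8 + 0.23 × (-126.98) = 405 + 2.96 − 29.2054 = 378.7546

$378.75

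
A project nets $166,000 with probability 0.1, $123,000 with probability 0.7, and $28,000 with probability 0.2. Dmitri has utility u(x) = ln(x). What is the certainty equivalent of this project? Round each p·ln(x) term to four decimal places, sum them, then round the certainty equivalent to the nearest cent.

$94,277.70

E[u] = 0.1·ln(166000) + 0.7·ln(123000) + 0.2·ln(28000) = 1.2020 + 8.2040 + 2.0480 = 11.4540
CE = e^11.4540 ≈ 94277.70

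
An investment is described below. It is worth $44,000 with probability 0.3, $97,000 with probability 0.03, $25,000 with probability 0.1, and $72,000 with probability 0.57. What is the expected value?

EV = 0.3 × 44000 + 0.03 × 97000 + 0.1 × 25000 + 0.57 × 72000 = 13200 + 2910 + 2500 + 41040 = 59650

$59,650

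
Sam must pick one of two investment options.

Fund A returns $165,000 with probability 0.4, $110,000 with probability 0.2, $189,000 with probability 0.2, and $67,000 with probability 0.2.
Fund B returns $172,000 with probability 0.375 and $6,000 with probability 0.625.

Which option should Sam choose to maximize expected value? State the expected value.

Fund A ($139,200)

Fund A = 0.4 × 165000 + 0.2 × 110000 + 0.2 × 189000 + 0.2 × 67000 = 66000 + 22000 + 37800 + 13400 = 139200
Fund B = 0.375 × 172000 + 0.625 × 6000 = 64500 + 3750 = 68250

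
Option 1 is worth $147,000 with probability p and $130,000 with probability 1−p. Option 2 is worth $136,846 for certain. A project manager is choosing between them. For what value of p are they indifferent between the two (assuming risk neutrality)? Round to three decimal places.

p·147000 + (1−p)·130000 = 136846
17000p + 130000 = 136846
p = (136846 − 130000) / 17000

p = 0.403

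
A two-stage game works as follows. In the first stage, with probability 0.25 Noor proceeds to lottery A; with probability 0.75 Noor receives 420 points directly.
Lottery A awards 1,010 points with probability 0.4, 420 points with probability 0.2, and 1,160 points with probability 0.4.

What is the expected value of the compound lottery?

553 points

EV(A) = 0.4 × 1010 + 0.2 × 420 + 0.4 × 1160 = 404 + 84 + 464 = 952
Branch B: 420 (certain)
Overall = 0.25 × 952 + 0.75 × 420 = 238 + 315 = 553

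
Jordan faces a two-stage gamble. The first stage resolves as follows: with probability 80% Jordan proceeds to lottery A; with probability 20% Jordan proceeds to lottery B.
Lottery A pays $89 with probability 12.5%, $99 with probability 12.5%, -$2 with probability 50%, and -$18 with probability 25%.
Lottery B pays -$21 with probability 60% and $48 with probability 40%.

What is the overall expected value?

EV(A) = 0.125 × 89 + 0.125 × 99 + 0.5 × (-2) + 0.25 × (-18) = 11.125 + 12.375 − 1 − 4.5 = 18
EV(B) = 0.6 × (-21) + 0.4 × 48 = -12.6 + 19.2 = 6.6
Overall = 0.8 × 18 + 0.2 × 6.6 = 14.4 + 1.32 = 15.72

$15.72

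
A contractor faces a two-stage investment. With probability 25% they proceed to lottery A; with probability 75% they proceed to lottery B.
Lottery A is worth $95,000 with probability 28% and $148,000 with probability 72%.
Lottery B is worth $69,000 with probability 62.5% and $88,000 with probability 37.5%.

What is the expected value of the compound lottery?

EV(A) = 0.28 × 95000 + 0.72 × 148000 = 26600 + 106560 = 133160
EV(B) = 0.625 × 69000 + 0.375 × 88000 = 43125 + 33000 = 76125
Overall = 0.25 × 133160 + 0.75 × 76125 = 33290 + 57093.75 = 90383.75

$90,383.75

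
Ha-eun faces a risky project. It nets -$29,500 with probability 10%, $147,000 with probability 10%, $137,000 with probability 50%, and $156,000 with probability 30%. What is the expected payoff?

EV = 0.1 × (-29500) + 0.1 × 147000 + 0.5 × 137000 + 0.3 × 156000 = -2950 + 14700 + 68500 + 46800 = 127050

$127,050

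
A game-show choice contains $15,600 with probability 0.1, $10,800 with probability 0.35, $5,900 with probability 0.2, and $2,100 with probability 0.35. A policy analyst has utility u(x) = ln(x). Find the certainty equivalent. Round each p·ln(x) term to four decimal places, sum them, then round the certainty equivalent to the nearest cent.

E[u] = 0.1·ln(15600) + 0.35·ln(10800) + 0.2·ln(5900) + 0.35·ln(2100) = 0.9655 + 3.2506 + 1.7365 + 2.6774 = 8.6300
CE = e^8.6300 ≈ 5597.08

$5,597.08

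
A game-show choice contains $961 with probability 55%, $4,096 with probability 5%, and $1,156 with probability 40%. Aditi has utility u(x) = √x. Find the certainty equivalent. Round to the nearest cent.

E[u] = 0.55·√961 + 0.05·√4096 + 0.4·√1156 = 0.55·31 + 0.05·64 + 0.4·34 = 33.85
CE = (33.85)² = 1145.8225

$1,145.82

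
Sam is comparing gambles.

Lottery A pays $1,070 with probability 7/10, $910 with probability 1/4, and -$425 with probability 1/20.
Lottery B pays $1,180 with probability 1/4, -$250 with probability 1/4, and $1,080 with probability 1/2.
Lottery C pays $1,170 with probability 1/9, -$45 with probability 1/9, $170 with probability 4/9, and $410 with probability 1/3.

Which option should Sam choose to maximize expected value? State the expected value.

Lottery A ($955.25)

Lottery A = 7/10 × 1070 + 1/4 × 910 + 1/20 × (-425) = 749 + 227.5 − 21.25 = 955.25
Lottery B = 1/4 × 1180 + 1/4 × (-250) + 1/2 × 1080 = 295 − 62.5 + 540 = 772.5
Lottery C = 1/9 × 1170 + 1/9 × (-45) + 4/9 × 170 + 1/3 × 410 = 130 − 5 + 75.5556 + 136.6667 = 337.2222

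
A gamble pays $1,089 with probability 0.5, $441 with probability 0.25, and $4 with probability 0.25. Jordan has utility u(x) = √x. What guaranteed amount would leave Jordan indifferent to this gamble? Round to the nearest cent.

E[u] = 0.5·√1089 + 0.25·√441 + 0.25·√4 = 0.5·33 + 0.25·21 + 0.25·2 = 22.25
CE = (22.25)² = 495.0625

$495.06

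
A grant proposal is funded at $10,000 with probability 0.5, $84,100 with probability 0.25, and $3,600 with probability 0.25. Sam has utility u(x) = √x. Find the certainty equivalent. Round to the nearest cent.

E[u] = 0.5·√10000 + 0.25·√84100 + 0.25·√3600 = 0.5·100 + 0.25·290 + 0.25·60 = 137.5
CE = (137.5)² = 18906.25

$18,906.25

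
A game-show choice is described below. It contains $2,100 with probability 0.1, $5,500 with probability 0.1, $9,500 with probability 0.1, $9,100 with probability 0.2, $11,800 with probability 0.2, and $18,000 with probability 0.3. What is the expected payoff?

EV = 0.1 × 2100 + 0.1 × 5500 + 0.1 × 9500 + 0.2 × 9100 + 0.2 × 11800 + 0.3 × 18000 = 210 + 550 + 950 + 1820 + 2360 + 5400 = 11290

$11,290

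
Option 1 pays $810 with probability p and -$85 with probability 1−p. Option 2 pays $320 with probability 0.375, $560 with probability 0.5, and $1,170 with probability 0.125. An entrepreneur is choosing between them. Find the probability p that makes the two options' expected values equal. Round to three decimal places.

EV(Option 2) = 0.375 × 320 + 0.5 × 560 + 0.125 × 1170 = 120 + 280 + 146.25 = 546.25
p·810 + (1−p)·(-85) = 546.25
895p − 85 = 546.25
p = (546.25 + 85) / 895

p = 0.705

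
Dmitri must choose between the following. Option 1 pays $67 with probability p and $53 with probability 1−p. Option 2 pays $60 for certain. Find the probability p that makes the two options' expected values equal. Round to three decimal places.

p·67 + (1−p)·53 = 60
14p + 53 = 60
p = (60 − 53) / 14

p = 0.500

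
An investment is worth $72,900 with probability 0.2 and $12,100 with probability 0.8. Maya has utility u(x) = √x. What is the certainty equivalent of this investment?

E[u] = 0.2·√72900 + 0.8·√12100 = 0.2·270 + 0.8·110 = 142
CE = (142)² = 20164

$20,164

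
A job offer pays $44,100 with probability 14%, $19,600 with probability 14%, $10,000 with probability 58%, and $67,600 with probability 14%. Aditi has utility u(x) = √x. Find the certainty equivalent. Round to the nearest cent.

E[u] = 0.14·√44100 + 0.14·√19600 + 0.58·√10000 + 0.14·√67600 = 0.14·210 + 0.14·140 + 0.58·100 + 0.14·260 = 143.4
CE = (143.4)² = 20563.56

$20,563.56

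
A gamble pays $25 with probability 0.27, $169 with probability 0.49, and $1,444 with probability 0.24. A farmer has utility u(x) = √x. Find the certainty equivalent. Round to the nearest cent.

E[u] = 0.27·√25 + 0.49·√169 + 0.24·√1444 = 0.27·5 + 0.49·13 + 0.24·38 = 16.84
CE = (16.84)² = 283.5856

$283.59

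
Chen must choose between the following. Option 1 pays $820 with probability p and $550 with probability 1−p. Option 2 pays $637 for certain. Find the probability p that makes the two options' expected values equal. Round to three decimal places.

p = 0.322

p·820 + (1−p)·550 = 637
270p + 550 = 637
p = (637 − 550) / 270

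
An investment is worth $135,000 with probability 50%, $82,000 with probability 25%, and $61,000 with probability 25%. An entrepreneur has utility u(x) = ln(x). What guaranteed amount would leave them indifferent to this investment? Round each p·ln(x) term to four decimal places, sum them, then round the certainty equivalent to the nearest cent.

$97,713.99

E[u] = 0.5·ln(135000) + 0.25·ln(82000) + 0.25·ln(61000) = 5.9065 + 2.8286 + 2.7547 = 11.4898
CE = e^11.4898 ≈ 97713.99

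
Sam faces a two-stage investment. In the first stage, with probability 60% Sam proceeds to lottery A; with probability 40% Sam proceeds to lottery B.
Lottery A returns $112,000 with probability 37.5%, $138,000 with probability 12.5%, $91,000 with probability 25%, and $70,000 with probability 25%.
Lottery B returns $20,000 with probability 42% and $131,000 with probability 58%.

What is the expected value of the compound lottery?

EV(A) = 0.375 × 112000 + 0.125 × 138000 + 0.25 × 91000 + 0.25 × 70000 = 42000 + 17250 + 22750 + 17500 = 99500
EV(B) = 0.42 × 20000 + 0.58 × 131000 = 8400 + 75980 = 84380
Overall = 0.6 × 99500 + 0.4 × 84380 = 59700 + 33752 = 93452

$93,452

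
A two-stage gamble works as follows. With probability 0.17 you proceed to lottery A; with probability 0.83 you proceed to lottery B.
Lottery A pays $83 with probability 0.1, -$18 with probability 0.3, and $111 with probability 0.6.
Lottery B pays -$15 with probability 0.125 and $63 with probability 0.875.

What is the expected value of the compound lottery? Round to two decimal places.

EV(A) = 0.1 × 83 + 0.3 × (-18) + 0.6 × 111 = 8.3 − 5.4 + 66.6 = 69.5
EV(B) = 0.125 × (-15) + 0.875 × 63 = -1.875 + 55.125 = 53.25
Overall = 0.17 × 69.5 + 0.83 × 53.25 = 11.815 + 44.1975 = 56.0125

$56.01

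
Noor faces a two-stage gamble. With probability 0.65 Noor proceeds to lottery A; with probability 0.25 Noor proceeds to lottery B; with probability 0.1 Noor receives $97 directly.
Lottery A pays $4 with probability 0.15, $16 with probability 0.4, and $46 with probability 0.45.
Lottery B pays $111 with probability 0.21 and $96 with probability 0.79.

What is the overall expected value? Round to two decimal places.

EV(A) = 0.15 × 4 + 0.4 × 16 + 0.45 × 46 = 0.6 + 6.4 + 20.7 = 27.7
EV(B) = 0.21 × 111 + 0.79 × 96 = 23.31 + 75.84 = 99.15
Branch C: 97 (certain)
Overall = 0.65 × 27.7 + 0.25 × 99.15 + 0.1 × 97 = 18.005 + 24.7875 + 9.7 = 52.4925

$52.49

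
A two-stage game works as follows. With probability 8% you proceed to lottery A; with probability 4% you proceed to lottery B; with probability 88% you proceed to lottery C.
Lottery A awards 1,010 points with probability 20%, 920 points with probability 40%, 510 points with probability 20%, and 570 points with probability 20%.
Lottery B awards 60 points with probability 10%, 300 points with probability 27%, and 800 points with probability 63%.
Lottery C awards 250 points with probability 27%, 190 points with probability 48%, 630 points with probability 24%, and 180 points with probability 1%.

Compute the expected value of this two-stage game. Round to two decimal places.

EV(A) = 0.2 × 1010 + 0.4 × 920 + 0.2 × 510 + 0.2 × 570 = 202 + 368 + 102 + 114 = 786
EV(B) = 0.1 × 60 + 0.27 × 300 + 0.63 × 800 = 6 + 81 + 504 = 591
EV(C) = 0.27 × 250 + 0.48 × 190 + 0.24 × 630 + 0.01 × 180 = 67.5 + 91.2 + 151.2 + 1.8 = 311.7
Overall = 0.08 × 786 + 0.04 × 591 + 0.88 × 311.7 = 62.88 + 23.64 + 274.296 = 360.816

360.82 points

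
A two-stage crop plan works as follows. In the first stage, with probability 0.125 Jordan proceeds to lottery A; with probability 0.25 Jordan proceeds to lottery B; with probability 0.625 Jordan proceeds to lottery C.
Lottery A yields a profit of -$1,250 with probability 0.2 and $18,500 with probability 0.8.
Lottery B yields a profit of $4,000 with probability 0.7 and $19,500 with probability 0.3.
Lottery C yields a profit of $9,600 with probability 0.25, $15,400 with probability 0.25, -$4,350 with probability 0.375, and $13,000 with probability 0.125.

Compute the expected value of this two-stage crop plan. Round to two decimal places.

EV(A) = 0.2 × (-1250) + 0.8 × 18500 = -250 + 14800 = 14550
EV(B) = 0.7 × 4000 + 0.3 × 19500 = 2800 + 5850 = 8650
EV(C) = 0.25 × 9600 + 0.25 × 15400 + 0.375 × (-4350) + 0.125 × 13000 = 2400 + 3850 − 1631.25 + 1625 = 6243.75
Overall = 0.125 × 14550 + 0.25 × 8650 + 0.625 × 6243.75 = 1818.75 + 2162.5 + 3902.34375 = 7883.59375

$7,883.59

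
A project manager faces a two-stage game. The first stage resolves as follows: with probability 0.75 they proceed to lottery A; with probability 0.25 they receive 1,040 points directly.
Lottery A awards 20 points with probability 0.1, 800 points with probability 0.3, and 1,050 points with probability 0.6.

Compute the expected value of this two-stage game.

EV(A) = 0.1 × 20 + 0.3 × 800 + 0.6 × 1050 = 2 + 240 + 630 = 872
Branch B: 1040 (certain)
Overall = 0.75 × 872 + 0.25 × 1040 = 654 + 260 = 914

914 points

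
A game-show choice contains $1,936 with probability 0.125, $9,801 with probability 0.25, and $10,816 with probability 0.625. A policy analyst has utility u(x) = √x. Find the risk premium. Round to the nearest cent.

E[u] = 0.125·√1936 + 0.25·√9801 + 0.625·√10816 = 0.125·44 + 0.25·99 + 0.625·104 = 95.25
CE = (95.25)² = 9072.5625
Risk premium = EV − CE = 9452.25 − 9072.5625 = 379.6875

$379.69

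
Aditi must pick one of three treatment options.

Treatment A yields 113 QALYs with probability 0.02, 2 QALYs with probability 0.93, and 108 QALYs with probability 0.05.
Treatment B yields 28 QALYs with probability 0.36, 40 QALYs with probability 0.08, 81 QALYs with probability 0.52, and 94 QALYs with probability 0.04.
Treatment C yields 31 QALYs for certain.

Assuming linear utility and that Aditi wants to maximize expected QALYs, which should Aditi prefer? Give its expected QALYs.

Treatment B (59.16 QALYs)

Treatment A = 0.02 × 113 + 0.93 × 2 + 0.05 × 108 = 2.26 + 1.86 + 5.4 = 9.52
Treatment B = 0.36 × 28 + 0.08 × 40 + 0.52 × 81 + 0.04 × 94 = 10.08 + 3.2 + 42.12 + 3.76 = 59.16
Treatment C: 31 (certain)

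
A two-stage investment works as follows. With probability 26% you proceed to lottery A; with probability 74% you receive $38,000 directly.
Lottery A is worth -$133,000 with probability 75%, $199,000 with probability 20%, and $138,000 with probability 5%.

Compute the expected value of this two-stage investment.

EV(A) = 0.75 × (-133000) + 0.2 × 199000 + 0.05 × 138000 = -99750 + 39800 + 6900 = -53050
Branch B: 38000 (certain)
Overall = 0.26 × (-53050) + 0.74 × 38000 = -13793 + 28120 = 14327

$14,327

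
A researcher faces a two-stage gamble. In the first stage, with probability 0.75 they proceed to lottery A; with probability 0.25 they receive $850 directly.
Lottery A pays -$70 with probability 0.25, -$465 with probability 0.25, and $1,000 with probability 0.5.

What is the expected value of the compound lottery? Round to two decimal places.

EV(A) = 0.25 × (-70) + 0.25 × (-465) + 0.5 × 1000 = -17.5 − 116.25 + 500 = 366.25
Branch B: 850 (certain)
Overall = 0.75 × 366.25 + 0.25 × 850 = 274.6875 + 212.5 = 487.1875

$487.19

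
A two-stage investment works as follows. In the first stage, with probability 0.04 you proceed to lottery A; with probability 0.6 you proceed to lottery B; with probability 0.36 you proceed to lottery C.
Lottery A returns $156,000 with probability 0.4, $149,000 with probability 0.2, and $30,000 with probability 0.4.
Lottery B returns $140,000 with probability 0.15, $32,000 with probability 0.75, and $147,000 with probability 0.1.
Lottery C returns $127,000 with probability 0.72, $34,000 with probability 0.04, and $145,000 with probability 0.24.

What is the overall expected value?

$85,924

EV(A) = 0.4 × 156000 + 0.2 × 149000 + 0.4 × 30000 = 62400 + 29800 + 12000 = 104200
EV(B) = 0.15 × 140000 + 0.75 × 32000 + 0.1 × 147000 = 21000 + 24000 + 14700 = 59700
EV(C) = 0.72 × 127000 + 0.04 × 34000 + 0.24 × 145000 = 91440 + 1360 + 34800 = 127600
Overall = 0.04 × 104200 + 0.6 × 59700 + 0.36 × 127600 = 4168 + 35820 + 45936 = 85924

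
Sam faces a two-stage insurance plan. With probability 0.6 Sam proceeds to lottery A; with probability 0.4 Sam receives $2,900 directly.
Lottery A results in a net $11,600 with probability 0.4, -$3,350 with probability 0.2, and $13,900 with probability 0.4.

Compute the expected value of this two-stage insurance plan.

$6,878

EV(A) = 0.4 × 11600 + 0.2 × (-3350) + 0.4 × 13900 = 4640 − 670 + 5560 = 9530
Branch B: 2900 (certain)
Overall = 0.6 × 9530 + 0.4 × 2900 = 5718 + 1160 = 6878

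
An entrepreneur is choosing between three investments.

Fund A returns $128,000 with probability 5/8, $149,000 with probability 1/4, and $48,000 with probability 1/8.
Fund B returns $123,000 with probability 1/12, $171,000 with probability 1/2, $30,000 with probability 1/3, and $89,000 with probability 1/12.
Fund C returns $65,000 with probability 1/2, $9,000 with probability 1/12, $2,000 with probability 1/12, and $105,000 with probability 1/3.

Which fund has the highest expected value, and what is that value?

Fund A ($123,250)

Fund A = 5/8 × 128000 + 1/4 × 149000 + 1/8 × 48000 = 80000 + 37250 + 6000 = 123250
Fund B = 1/12 × 123000 + 1/2 × 171000 + 1/3 × 30000 + 1/12 × 89000 = 10250 + 85500 + 10000 + 7416.6667 = 113166.6667
Fund C = 1/2 × 65000 + 1/12 × 9000 + 1/12 × 2000 + 1/3 × 105000 = 32500 + 750 + 166.6667 + 35000 = 68416.6667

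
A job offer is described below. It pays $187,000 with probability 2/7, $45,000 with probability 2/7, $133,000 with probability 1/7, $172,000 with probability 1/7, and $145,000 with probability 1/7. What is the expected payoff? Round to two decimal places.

$130,571.43

EV = 2/7 × 187000 + 2/7 × 45000 + 1/7 × 133000 + 1/7 × 172000 + 1/7 × 145000 = 53428.5714 + 12857.1429 + 19000 + 24571.4286 + 20714.2857 = 130571.4286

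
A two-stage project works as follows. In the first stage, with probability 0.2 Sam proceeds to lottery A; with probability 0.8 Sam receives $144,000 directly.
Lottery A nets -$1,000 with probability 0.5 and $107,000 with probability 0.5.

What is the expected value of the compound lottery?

$125,800

EV(A) = 0.5 × (-1000) + 0.5 × 107000 = -500 + 53500 = 53000
Branch B: 144000 (certain)
Overall = 0.2 × 53000 + 0.8 × 144000 = 10600 + 115200 = 125800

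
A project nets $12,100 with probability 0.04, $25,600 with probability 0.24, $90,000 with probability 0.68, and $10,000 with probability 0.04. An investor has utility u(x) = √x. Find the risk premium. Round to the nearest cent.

$5,327.36

E[u] = 0.04·√12100 + 0.24·√25600 + 0.68·√90000 + 0.04·√10000 = 0.04·110 + 0.24·160 + 0.68·300 + 0.04·100 = 250.8
CE = (250.8)² = 62900.64
Risk premium = EV − CE = 68228 − 62900.64 = 5327.36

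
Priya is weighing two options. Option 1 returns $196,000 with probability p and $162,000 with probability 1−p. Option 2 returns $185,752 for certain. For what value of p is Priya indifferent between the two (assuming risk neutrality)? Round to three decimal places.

p·196000 + (1−p)·162000 = 185752
34000p + 162000 = 185752
p = (185752 − 162000) / 34000

p = 0.699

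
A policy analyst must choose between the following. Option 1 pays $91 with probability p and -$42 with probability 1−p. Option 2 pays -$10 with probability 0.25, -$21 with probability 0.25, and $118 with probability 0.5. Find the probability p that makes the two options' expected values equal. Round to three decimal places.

EV(Option 2) = 0.25 × (-10) + 0.25 × (-21) + 0.5 × 118 = -2.5 − 5.25 + 59 = 51.25
p·91 + (1−p)·(-42) = 51.25
133p − 42 = 51.25
p = (51.25 + 42) / 133

p = 0.701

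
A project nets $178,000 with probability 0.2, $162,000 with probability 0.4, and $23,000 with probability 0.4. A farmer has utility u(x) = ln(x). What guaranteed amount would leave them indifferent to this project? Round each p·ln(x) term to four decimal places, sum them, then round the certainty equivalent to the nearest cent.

$75,606.69

E[u] = 0.2·ln(178000) + 0.4·ln(162000) + 0.4·ln(23000) = 2.4179 + 4.7981 + 4.0173 = 11.2333
CE = e^11.2333 ≈ 75606.69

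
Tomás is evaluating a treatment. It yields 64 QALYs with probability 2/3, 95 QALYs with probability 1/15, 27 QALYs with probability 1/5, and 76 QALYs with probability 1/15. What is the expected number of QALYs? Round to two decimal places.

59.47 QALYs

EV = 2/3 × 64 + 1/15 × 95 + 1/5 × 27 + 1/15 × 76 = 42.6667 + 6.3333 + 5.4 + 5.0667 = 59.4667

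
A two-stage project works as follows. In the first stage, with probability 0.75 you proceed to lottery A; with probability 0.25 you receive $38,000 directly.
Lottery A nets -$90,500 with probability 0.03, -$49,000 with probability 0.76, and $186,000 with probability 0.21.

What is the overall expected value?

EV(A) = 0.03 × (-90500) + 0.76 × (-49000) + 0.21 × 186000 = -2715 − 37240 + 39060 = -895
Branch B: 38000 (certain)
Overall = 0.75 × (-895) + 0.25 × 38000 = -671.25 + 9500 = 8828.75

$8,828.75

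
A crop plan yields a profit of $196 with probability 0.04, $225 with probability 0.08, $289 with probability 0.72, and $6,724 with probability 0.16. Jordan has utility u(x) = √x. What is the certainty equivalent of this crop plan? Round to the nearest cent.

E[u] = 0.04·√196 + 0.08·√225 + 0.72·√289 + 0.16·√6724 = 0.04·14 + 0.08·15 + 0.72·17 + 0.16·82 = 27.12
CE = (27.12)² = 735.4944

$735.49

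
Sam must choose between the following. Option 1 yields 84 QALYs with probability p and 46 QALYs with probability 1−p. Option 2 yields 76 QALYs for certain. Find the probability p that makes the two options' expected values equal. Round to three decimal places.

p = 0.789

p·84 + (1−p)·46 = 76
38p + 46 = 76
p = (76 − 46) / 38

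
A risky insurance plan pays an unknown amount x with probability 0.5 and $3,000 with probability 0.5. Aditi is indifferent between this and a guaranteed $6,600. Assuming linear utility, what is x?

0.5·x + 0.5·3000 = 6600
0.5·x = 6600 − 1500 = 5100
x = 5100 / 0.5 = 10200

x = $10,200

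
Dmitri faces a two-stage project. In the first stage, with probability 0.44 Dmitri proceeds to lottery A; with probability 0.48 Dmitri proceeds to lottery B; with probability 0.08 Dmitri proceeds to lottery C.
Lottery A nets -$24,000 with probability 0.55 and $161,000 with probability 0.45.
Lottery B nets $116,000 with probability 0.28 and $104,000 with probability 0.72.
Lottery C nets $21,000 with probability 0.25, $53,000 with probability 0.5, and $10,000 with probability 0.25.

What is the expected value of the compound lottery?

EV(A) = 0.55 × (-24000) + 0.45 × 161000 = -13200 + 72450 = 59250
EV(B) = 0.28 × 116000 + 0.72 × 104000 = 32480 + 74880 = 107360
EV(C) = 0.25 × 21000 + 0.5 × 53000 + 0.25 × 10000 = 5250 + 26500 + 2500 = 34250
Overall = 0.44 × 59250 + 0.48 × 107360 + 0.08 × 34250 = 26070 + 51532.8 + 2740 = 80342.8

$80,342.80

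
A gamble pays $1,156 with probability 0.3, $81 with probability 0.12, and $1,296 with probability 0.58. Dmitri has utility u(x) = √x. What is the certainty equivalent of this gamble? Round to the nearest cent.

$1,034.27

E[u] = 0.3·√1156 + 0.12·√81 + 0.58·√1296 = 0.3·34 + 0.12·9 + 0.58·36 = 32.16
CE = (32.16)² = 1034.2656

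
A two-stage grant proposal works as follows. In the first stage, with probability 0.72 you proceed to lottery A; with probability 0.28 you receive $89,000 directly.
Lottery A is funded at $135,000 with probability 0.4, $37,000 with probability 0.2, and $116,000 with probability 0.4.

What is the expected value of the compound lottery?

$102,536

EV(A) = 0.4 × 135000 + 0.2 × 37000 + 0.4 × 116000 = 54000 + 7400 + 46400 = 107800
Branch B: 89000 (certain)
Overall = 0.72 × 107800 + 0.28 × 89000 = 77616 + 24920 = 102536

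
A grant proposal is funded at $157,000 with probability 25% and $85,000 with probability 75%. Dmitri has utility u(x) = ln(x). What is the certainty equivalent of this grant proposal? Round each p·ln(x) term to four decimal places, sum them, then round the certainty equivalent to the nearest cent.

E[u] = 0.25·ln(157000) + 0.75·ln(85000) = 2.9910 + 8.5128 = 11.5038
CE = e^11.5038 ≈ 99091.60

$99,091.60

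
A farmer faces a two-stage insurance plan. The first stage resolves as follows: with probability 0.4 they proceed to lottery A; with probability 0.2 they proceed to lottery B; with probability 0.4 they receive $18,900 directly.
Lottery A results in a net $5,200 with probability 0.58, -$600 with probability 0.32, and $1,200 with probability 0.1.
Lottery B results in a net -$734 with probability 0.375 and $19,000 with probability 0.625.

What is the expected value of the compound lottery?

EV(A) = 0.58 × 5200 + 0.32 × (-600) + 0.1 × 1200 = 3016 − 192 + 120 = 2944
EV(B) = 0.375 × (-734) + 0.625 × 19000 = -275.25 + 11875 = 11599.75
Branch C: 18900 (certain)
Overall = 0.4 × 2944 + 0.2 × 11599.75 + 0.4 × 18900 = 1177.6 + 2319.95 + 7560 = 11057.55

$11,057.55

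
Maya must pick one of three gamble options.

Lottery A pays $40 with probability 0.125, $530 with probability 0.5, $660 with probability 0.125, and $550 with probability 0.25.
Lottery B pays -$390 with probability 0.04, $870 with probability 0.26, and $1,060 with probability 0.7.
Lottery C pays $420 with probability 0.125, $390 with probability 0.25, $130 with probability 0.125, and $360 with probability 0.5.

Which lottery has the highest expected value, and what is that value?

Lottery A = 0.125 × 40 + 0.5 × 530 + 0.125 × 660 + 0.25 × 550 = 5 + 265 + 82.5 + 137.5 = 490
Lottery B = 0.04 × (-390) + 0.26 × 870 + 0.7 × 1060 = -15.6 + 226.2 + 742 = 952.6
Lottery C = 0.125 × 420 + 0.25 × 390 + 0.125 × 130 + 0.5 × 360 = 52.5 + 97.5 + 16.25 + 180 = 346.25

Lottery B ($952.60)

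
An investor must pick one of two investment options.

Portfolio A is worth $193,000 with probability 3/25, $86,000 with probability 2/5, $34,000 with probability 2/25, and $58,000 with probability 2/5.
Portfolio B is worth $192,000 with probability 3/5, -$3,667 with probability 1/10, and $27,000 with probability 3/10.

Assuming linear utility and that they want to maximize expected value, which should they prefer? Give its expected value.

Portfolio B ($122,933.30)

Portfolio A = 3/25 × 193000 + 2/5 × 86000 + 2/25 × 34000 + 2/5 × 58000 = 23160 + 34400 + 2720 + 23200 = 83480
Portfolio B = 3/5 × 192000 + 1/10 × (-3667) + 3/10 × 27000 = 115200 − 366.7 + 8100 = 122933.3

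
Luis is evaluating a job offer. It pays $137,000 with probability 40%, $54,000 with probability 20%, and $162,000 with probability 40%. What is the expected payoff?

$130,400

EV = 0.4 × 137000 + 0.2 × 54000 + 0.4 × 162000 = 54800 + 10800 + 64800 = 130400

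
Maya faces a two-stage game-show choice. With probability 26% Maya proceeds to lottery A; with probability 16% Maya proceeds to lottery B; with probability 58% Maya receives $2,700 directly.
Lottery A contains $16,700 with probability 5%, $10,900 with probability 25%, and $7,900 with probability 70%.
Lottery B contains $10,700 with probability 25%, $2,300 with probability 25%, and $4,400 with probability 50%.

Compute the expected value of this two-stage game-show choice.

EV(A) = 0.05 × 16700 + 0.25 × 10900 + 0.7 × 7900 = 835 + 2725 + 5530 = 9090
EV(B) = 0.25 × 10700 + 0.25 × 2300 + 0.5 × 4400 = 2675 + 575 + 2200 = 5450
Branch C: 2700 (certain)
Overall = 0.26 × 9090 + 0.16 × 5450 + 0.58 × 2700 = 2363.4 + 872 + 1566 = 4801.4

$4,801.40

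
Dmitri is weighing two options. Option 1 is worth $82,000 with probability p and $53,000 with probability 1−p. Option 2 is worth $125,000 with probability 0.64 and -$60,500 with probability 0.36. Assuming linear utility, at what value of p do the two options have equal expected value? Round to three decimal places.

EV(Option 2) = 0.64 × 125000 + 0.36 × (-60500) = 80000 − 21780 = 58220
p·82000 + (1−p)·53000 = 58220
29000p + 53000 = 58220
p = (58220 − 53000) / 29000

p = 0.180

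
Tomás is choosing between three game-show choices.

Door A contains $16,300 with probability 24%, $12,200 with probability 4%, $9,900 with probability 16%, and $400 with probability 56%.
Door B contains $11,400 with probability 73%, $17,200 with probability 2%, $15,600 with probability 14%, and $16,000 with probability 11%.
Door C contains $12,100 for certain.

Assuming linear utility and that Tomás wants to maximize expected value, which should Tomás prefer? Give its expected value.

Door B ($12,610)

Door A = 0.24 × 16300 + 0.04 × 12200 + 0.16 × 9900 + 0.56 × 400 = 3912 + 488 + 1584 + 224 = 6208
Door B = 0.73 × 11400 + 0.02 × 17200 + 0.14 × 15600 + 0.11 × 16000 = 8322 + 344 + 2184 + 1760 = 12610
Door C: 12100 (certain)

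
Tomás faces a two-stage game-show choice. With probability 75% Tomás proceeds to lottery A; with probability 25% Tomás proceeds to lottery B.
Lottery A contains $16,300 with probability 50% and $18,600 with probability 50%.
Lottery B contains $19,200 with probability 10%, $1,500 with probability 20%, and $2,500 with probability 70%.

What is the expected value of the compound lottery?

$14,080

EV(A) = 0.5 × 16300 + 0.5 × 18600 = 8150 + 9300 = 17450
EV(B) = 0.1 × 19200 + 0.2 × 1500 + 0.7 × 2500 = 1920 + 300 + 1750 = 3970
Overall = 0.75 × 17450 + 0.25 × 3970 = 13087.5 + 992.5 = 14080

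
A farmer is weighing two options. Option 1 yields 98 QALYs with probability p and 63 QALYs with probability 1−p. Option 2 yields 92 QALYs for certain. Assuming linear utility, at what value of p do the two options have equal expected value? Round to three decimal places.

p = 0.829

p·98 + (1−p)·63 = 92
35p + 63 = 92
p = (92 − 63) / 35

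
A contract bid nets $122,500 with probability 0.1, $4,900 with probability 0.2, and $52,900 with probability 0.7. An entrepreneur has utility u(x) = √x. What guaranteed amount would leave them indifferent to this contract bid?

E[u] = 0.1·√122500 + 0.2·√4900 + 0.7·√52900 = 0.1·350 + 0.2·70 + 0.7·230 = 210
CE = (210)² = 44100

$44,100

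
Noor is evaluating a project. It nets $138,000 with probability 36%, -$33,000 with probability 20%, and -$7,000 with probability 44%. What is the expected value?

EV = 0.36 × 138000 + 0.2 × (-33000) + 0.44 × (-7000) = 49680 − 6600 − 3080 = 40000

$40,000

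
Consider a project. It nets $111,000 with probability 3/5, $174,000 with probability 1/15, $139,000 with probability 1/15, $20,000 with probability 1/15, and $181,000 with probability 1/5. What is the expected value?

EV = 3/5 × 111000 + 1/15 × 174000 + 1/15 × 139000 + 1/15 × 20000 + 1/5 × 181000 = 66600 + 11600 + 9266.6667 + 1333.3333 + 36200 = 125000

$125,000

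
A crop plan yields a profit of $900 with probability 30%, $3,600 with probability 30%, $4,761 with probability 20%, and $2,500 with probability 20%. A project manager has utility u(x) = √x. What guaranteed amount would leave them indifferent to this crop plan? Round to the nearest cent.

$2,580.64

E[u] = 0.3·√900 + 0.3·√3600 + 0.2·√4761 + 0.2·√2500 = 0.3·30 + 0.3·60 + 0.2·69 + 0.2·50 = 50.8
CE = (50.8)² = 2580.64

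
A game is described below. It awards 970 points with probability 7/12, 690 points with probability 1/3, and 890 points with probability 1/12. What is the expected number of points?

870 points

EV = 7/12 × 970 + 1/3 × 690 + 1/12 × 890 = 565.8333 + 230 + 74.1667 = 870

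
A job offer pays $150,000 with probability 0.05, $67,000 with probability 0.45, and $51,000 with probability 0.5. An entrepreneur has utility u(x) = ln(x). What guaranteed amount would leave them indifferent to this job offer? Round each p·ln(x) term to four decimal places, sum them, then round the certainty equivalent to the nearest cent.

E[u] = 0.05·ln(150000) + 0.45·ln(67000) + 0.5·ln(51000) = 0.5959 + 5.0006 + 5.4198 = 11.0163
CE = e^11.0163 ≈ 60858.09

$60,858.09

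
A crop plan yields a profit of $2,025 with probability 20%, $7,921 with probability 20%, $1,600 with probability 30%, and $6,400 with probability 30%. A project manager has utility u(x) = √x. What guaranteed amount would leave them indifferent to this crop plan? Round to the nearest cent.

$3,943.84

E[u] = 0.2·√2025 + 0.2·√7921 + 0.3·√1600 + 0.3·√6400 = 0.2·45 + 0.2·89 + 0.3·40 + 0.3·80 = 62.8
CE = (62.8)² = 3943.84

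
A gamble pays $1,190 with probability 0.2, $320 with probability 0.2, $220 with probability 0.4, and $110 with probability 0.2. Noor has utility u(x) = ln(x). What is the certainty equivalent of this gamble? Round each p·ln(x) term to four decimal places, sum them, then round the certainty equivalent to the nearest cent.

E[u] = 0.2·ln(1190) + 0.2·ln(320) + 0.4·ln(220) + 0.2·ln(110) = 1.4163 + 1.1537 + 2.1575 + 0.9401 = 5.6676
CE = e^5.6676 ≈ 289.34

$289.34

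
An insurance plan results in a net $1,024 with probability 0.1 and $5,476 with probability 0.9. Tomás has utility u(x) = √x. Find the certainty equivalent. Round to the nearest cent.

$4,872.04

E[u] = 0.1·√1024 + 0.9·√5476 = 0.1·32 + 0.9·74 = 69.8
CE = (69.8)² = 4872.04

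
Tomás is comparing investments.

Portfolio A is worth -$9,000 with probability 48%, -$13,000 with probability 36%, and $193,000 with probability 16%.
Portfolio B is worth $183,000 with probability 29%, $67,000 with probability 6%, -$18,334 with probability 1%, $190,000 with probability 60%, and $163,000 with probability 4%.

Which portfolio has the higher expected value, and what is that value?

Portfolio B ($177,426.66)

Portfolio A = 0.48 × (-9000) + 0.36 × (-13000) + 0.16 × 193000 = -4320 − 4680 + 30880 = 21880
Portfolio B = 0.29 × 183000 + 0.06 × 67000 + 0.01 × (-18334) + 0.6 × 190000 + 0.04 × 163000 = 53070 + 4020 − 183.34 + 114000 + 6520 = 177426.66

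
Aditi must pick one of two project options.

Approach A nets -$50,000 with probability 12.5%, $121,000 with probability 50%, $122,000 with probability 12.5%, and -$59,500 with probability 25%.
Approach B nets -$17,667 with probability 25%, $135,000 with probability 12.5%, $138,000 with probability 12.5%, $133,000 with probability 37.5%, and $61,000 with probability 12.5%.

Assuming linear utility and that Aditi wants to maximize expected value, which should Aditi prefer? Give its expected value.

Approach B ($87,208.25)

Approach A = 0.125 × (-50000) + 0.5 × 121000 + 0.125 × 122000 + 0.25 × (-59500) = -6250 + 60500 + 15250 − 14875 = 54625
Approach B = 0.25 × (-17667) + 0.125 × 135000 + 0.125 × 138000 + 0.375 × 133000 + 0.125 × 61000 = -4416.75 + 16875 + 17250 + 49875 + 7625 = 87208.25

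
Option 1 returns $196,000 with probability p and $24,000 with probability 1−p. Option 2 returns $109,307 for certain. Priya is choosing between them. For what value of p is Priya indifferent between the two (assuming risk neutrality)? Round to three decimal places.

p·196000 + (1−p)·24000 = 109307
172000p + 24000 = 109307
p = (109307 − 24000) / 172000

p = 0.496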